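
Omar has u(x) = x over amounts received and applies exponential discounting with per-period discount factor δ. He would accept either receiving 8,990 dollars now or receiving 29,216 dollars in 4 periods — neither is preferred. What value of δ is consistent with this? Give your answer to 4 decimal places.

δ ≈ 0.7448

Equating discounted utilities: u(8990) = δ^4·u(29216) ⇒ δ^4 = u(8990)/u(29216).
With u(x) = x: δ^4 = 8990/29216 = 0.30771.
Taking the 4th root: δ = 0.30771^(1/4) ≈ 0.7448.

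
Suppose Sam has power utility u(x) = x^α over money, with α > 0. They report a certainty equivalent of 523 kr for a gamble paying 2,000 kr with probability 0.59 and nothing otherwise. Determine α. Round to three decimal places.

α ≈ 0.393

Since u(0) = 0, the lottery's EU is 0.59·2000^α.
Setting u(523) equal to that: 523^α = 0.59·2000^α ⇒ (523/2000)^α = 0.59.
Taking logs: α·ln(523/2000) = ln(0.59), so α = -0.527633 / -1.341321 ≈ 0.393.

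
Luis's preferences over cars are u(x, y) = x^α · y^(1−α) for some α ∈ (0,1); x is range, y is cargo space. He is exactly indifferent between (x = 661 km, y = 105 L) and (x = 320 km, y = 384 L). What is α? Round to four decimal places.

The Cobb–Douglas utilities coincide, so 661^α·105^(1−α) = 320^α·384^(1−α).
(661/320)^α = (384/105)^(1−α); take logs: α·ln(661/320) = (1−α)·ln(384/105), i.e. α·0.7254328 = (1−α)·1.2966822.
So α/(1−α) = (1.2966822)/(0.7254328) = 1.7874601, and α = 1.7874601/2.7874601 ≈ 0.6413.

α ≈ 0.6413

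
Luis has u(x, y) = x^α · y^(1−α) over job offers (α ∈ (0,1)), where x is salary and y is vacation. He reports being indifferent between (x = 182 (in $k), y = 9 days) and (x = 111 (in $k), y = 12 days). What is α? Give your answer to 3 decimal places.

Indifference: 182^α · 9^(1−α) = 111^α · 12^(1−α).
(182/111)^α = (12/9)^(1−α); take logs: α·ln(182/111) = (1−α)·ln(12/9), i.e. α·0.494476 = (1−α)·0.287682.
So α/(1−α) = (0.287682)/(0.494476) = 0.581792, and α = 0.581792/1.581792 ≈ 0.368.

α ≈ 0.368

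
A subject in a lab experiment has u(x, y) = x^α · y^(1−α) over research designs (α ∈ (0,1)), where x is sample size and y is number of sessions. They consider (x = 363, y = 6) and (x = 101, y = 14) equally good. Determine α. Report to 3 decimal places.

α ≈ 0.398

Set the two utilities equal: 363^α·6^(1−α) = 101^α·14^(1−α).
Rearrange to (363/101)^α = (14/6)^(1−α) and take logs: α·1.279282 = (1−α)·0.847298.
With A = 1.279282 and B = 0.847298: α·A = (1−α)·B, so α = B/(A+B) = 0.847298/2.126580 ≈ 0.398.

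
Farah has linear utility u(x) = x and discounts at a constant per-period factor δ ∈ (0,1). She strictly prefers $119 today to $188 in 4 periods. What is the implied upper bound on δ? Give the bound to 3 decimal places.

δ < 0.892

The preference means 119 > δ^4·188.
Hence δ^4 < 119/188 = 0.63298, and x ↦ x^(1/4) is increasing on (0,∞).
δ < 0.63298^(1/4) = 0.892.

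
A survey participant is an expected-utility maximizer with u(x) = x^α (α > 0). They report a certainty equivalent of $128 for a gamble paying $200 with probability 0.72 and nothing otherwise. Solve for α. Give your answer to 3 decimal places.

Since u(0) = 0, the lottery's EU is 0.72·200^α.
Setting u(128) equal to that: 128^α = 0.72·200^α ⇒ (128/200)^α = 0.72.
Take logs: α = ln 0.72 / ln(128/200) ≈ 0.73608.

α ≈ 0.736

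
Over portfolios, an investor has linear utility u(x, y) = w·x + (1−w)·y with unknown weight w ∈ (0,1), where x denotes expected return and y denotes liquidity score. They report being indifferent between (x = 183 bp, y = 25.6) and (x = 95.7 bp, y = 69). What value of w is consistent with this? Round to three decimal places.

u(183,25.6) = u(95.7,69) means w·183 + (1−w)·25.6 = w·95.7 + (1−w)·69.
Rearranging, 87.3·w − 43.4·(1−w) = 0.
The marginal rate of substitution is 43.4/87.3, so w = 43.4/(87.3+43.4) = 0.332.

w = 0.332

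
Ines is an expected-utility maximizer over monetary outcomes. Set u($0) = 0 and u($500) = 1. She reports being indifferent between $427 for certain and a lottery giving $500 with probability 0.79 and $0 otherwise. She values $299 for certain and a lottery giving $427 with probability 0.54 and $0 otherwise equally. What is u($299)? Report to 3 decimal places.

0.427

From the first indifference, u($427) = 0.79·u($500) + 0.21·u($0) = 0.79·1 + 0.21·0 = 0.79.
Then u($299) = 0.54·u($427) + 0.46·u($0) = 0.54·0.79 + 0.46·0.00 = 0.4266.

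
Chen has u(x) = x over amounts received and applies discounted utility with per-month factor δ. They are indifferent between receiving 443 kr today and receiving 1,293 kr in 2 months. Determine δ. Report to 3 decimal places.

δ ≈ 0.585

The payoff in 2 months is discounted by δ^2, so u(443) = δ^2·u(1293) and δ^2 = u(443)/u(1293).
With u(x) = x: δ^2 = 443/1293 = 0.34261.
Hence δ = (0.34261)^(1/2) = 0.58533.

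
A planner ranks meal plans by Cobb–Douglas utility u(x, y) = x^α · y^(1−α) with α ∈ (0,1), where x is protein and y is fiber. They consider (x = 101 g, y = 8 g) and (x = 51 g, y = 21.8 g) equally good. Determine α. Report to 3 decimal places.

α ≈ 0.595

Set the two utilities equal: 101^α·8^(1−α) = 51^α·21.8^(1−α).
Taking logs: α·ln 101 + (1−α)·ln 8 = α·ln 51 + (1−α)·ln 21.8, i.e. α·0.683295 = (1−α)·1.002468.
So α/(1−α) = (1.002468)/(0.683295) = 1.467109, and α = 1.467109/2.467109 ≈ 0.595.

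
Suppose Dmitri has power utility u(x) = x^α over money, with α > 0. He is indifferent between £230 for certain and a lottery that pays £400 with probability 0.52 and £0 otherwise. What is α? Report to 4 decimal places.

EU(lottery) = 0.52·400^α + 0.48·0 = 0.52·400^α.
Equating: 230^α = 0.52·400^α, i.e. 0.5750^α = 0.52.
α = ln(0.52) / ln(230/400) = -0.6539265/-0.5533852 ≈ 1.1817.

α ≈ 1.1817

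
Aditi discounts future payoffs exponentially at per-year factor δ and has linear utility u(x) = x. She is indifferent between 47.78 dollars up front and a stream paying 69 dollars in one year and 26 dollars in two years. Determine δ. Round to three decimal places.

Equating present values: 47.78 = 69δ + 26δ².
So 26δ² + 69δ − 47.78 = 0.
δ = (−69 + √(69² + 4·26·47.78)) / (2·26) = (−69 + √9730.12) / 52 ≈ 0.570.

δ ≈ 0.570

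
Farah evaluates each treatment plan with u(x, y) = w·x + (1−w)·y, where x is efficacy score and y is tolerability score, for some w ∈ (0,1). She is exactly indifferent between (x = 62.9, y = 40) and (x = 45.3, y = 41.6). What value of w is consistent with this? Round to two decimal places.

w = 0.08

Indifference: w·62.9 + (1−w)·40 = w·45.3 + (1−w)·41.6.
w·(62.9−45.3) = (1−w)·(41.6−40), i.e. w·17.6 = (1−w)·1.6.
So w/(1−w) = 1.6/17.6 = 0.0909, giving w = 1.6/(17.6+1.6) = 0.08.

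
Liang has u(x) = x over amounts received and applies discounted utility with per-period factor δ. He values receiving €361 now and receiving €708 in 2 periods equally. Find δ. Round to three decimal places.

The payoff in 2 periods is discounted by δ^2, so u(361) = δ^2·u(708) and δ^2 = u(361)/u(708).
With u(x) = x: δ^2 = 361/708 = 0.50989.
Taking the square root: δ = 0.50989^(1/2) ≈ 0.714.

δ ≈ 0.714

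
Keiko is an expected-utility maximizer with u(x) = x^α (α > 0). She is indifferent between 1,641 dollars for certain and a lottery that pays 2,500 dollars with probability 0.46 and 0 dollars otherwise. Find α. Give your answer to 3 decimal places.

EU(lottery) = 0.46·2500^α + 0.54·0 = 0.46·2500^α.
Equating: 1641^α = 0.46·2500^α, i.e. 0.6564^α = 0.46.
Taking logs: α·ln(1641/2500) = ln(0.46), so α = -0.776529 / -0.420985 ≈ 1.845.

α ≈ 1.845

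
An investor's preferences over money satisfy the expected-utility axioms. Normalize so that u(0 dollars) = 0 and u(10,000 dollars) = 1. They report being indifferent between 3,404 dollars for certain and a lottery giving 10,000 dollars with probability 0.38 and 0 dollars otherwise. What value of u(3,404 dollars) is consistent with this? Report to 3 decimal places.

u(3,404 dollars) equals the lottery's expected utility: 0.38·1 + 0.62·0 = 0.38.

0.380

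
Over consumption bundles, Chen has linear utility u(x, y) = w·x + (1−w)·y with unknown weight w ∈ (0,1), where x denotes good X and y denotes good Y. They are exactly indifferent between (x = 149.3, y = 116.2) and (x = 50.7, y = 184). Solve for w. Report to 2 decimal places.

w = 0.41

Equating utilities: w·149.3 + (1−w)·116.2 = w·50.7 + (1−w)·184.
Collecting terms: w·98.6 = (1−w)·67.8.
So w/(1−w) = 67.8/98.6 = 0.6876, giving w = 67.8/(98.6+67.8) = 0.41.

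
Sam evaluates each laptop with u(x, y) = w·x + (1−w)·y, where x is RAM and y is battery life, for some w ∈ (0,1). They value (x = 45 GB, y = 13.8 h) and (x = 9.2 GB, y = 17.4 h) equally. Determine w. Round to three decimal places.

w = 0.091

u(45,13.8) = u(9.2,17.4) means w·45 + (1−w)·13.8 = w·9.2 + (1−w)·17.4.
w·(45−9.2) = (1−w)·(17.4−13.8), i.e. w·35.8 = (1−w)·3.6.
So w/(1−w) = 3.6/35.8 = 0.1006, giving w = 3.6/(35.8+3.6) = 0.091.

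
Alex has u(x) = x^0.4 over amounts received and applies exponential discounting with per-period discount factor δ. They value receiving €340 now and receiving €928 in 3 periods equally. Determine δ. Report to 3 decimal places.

δ ≈ 0.875

Equating discounted utilities: u(340) = δ^3·u(928) ⇒ δ^3 = u(340)/u(928).
With u(x) = x^0.4: δ^3 = 340^0.4/928^0.4 = (340/928)^0.4 = 0.66923.
So δ = 0.66923^(1/3) ≈ 0.875.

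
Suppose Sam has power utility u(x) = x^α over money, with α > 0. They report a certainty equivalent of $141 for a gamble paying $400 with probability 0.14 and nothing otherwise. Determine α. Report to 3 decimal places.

α ≈ 1.886

EU(lottery) = 0.14·400^α + 0.86·0 = 0.14·400^α.
Equating: 141^α = 0.14·400^α, i.e. 0.3525^α = 0.14.
Taking logs: α·ln(141/400) = ln(0.14), so α = -1.966113 / -1.042705 ≈ 1.886.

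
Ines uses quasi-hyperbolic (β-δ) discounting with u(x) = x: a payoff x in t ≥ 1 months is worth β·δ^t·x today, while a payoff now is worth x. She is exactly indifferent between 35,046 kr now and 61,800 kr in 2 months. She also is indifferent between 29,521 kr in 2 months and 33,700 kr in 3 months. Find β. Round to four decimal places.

The second indifference involves only future payoffs, so β cancels: β·δ^2·29521 = β·δ^3·33700, giving δ = 29521/33700 = 0.87599.
Substituting δ into 35046 = β·δ^2·61800: β = 35046/(47423.194) ≈ 0.7390.

β ≈ 0.7390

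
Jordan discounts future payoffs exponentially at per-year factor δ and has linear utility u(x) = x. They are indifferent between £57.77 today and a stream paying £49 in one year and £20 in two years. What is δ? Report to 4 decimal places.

δ ≈ 0.8700

Present value of the stream is 49·δ + 20·δ². Indifference gives 49δ + 20δ² = 57.77.
Rearranged: 20δ² + 49δ − 57.77 = 0.
δ = (−49 + √(49² + 4·20·57.77)) / (2·20) = (−49 + √7022.60) / 40 ≈ 0.8700.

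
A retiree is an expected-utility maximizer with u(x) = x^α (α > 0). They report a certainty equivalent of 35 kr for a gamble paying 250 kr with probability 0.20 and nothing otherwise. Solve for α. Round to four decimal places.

α ≈ 0.8186

EU(lottery) = 0.20·250^α + 0.80·0 = 0.20·250^α.
Indifference: 35^α = 0.20·250^α, so (35/250)^α = 0.20.
α = ln(0.20) / ln(35/250) = -1.6094379/-1.9661129 ≈ 0.8186.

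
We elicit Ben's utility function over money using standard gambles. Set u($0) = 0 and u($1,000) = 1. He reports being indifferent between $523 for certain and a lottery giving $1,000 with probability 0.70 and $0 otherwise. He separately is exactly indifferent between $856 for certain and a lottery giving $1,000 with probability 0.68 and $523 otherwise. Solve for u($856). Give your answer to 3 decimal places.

0.904

The first gamble pins u($523): it must equal 0.70·1 + 0.30·0 = 0.70.
The second indifference gives u($856) = 0.68·u($1,000) + 0.32·u($523) = 0.68·1.00 + 0.32·0.70 = 0.9040.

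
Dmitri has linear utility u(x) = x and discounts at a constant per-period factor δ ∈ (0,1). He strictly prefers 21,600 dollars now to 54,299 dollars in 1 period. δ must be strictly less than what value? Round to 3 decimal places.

Comparing present values: 21600 > δ·54299.
So δ < 21600/54299 = 0.39780.

δ < 0.398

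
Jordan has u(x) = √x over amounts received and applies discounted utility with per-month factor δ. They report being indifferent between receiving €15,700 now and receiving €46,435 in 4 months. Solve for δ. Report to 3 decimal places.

Equating discounted utilities: u(15700) = δ^4·u(46435) ⇒ δ^4 = u(15700)/u(46435).
With u(x) = √x: δ^4 = √15700/√46435 = √(15700/46435) = 0.58147.
Hence δ = (0.58147)^(1/4) = 0.87324.

δ ≈ 0.873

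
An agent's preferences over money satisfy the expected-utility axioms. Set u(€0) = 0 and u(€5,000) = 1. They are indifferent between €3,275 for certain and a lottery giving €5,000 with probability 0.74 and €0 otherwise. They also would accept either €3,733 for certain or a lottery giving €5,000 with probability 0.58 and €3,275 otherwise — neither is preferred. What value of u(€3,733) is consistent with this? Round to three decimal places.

First, u(€3,275) = 0.74·u(€5,000) + 0.26·u(€0) = 0.74.
Then u(€3,733) = 0.58·u(€5,000) + 0.42·u(€3,275) = 0.58·1.00 + 0.42·0.74 = 0.8908.

0.891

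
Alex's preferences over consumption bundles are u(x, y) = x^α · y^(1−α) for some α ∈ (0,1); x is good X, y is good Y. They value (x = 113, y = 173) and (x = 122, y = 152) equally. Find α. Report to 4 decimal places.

The Cobb–Douglas utilities coincide, so 113^α·173^(1−α) = 122^α·152^(1−α).
(113/122)^α = (152/173)^(1−α); take logs: α·ln(113/122) = (1−α)·ln(152/173), i.e. α·-0.0766332 = (1−α)·-0.1294111.
So α/(1−α) = (-0.1294111)/(-0.0766332) = 1.6887080, and α = 1.6887080/2.6887080 ≈ 0.6281.

α ≈ 0.6281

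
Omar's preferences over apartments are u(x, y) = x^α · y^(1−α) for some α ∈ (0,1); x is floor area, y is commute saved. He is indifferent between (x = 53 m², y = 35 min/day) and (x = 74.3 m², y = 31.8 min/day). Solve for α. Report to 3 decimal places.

The Cobb–Douglas utilities coincide, so 53^α·35^(1−α) = 74.3^α·31.8^(1−α).
Taking logs: α·ln 53 + (1−α)·ln 35 = α·ln 74.3 + (1−α)·ln 31.8, i.e. α·-0.337819 = (1−α)·-0.095882.
With A = -0.337819 and B = -0.095882: α·A = (1−α)·B, so α = B/(A+B) = -0.095882/-0.433701 ≈ 0.221.

α ≈ 0.221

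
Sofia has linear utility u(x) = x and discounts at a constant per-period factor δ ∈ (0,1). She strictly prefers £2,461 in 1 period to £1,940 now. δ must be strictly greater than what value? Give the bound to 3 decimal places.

Comparing present values: 1940 < δ·2461.
Dividing through by 2461 gives δ > 0.78830.

δ > 0.788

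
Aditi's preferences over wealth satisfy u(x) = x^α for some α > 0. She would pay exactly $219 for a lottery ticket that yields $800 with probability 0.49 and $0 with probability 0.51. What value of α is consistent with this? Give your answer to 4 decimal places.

EU(lottery) = 0.49·800^α + 0.51·0 = 0.49·800^α.
Setting u(219) equal to that: 219^α = 0.49·800^α ⇒ (219/800)^α = 0.49.
Taking logs: α·ln(219/800) = ln(0.49), so α = -0.7133499 / -1.2955400 ≈ 0.5506.

α ≈ 0.5506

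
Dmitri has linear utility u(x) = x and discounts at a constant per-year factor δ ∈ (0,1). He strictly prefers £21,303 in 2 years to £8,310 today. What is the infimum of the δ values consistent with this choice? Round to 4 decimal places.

The preference means 8310 < δ^2·21303.
So δ^2 > 8310/21303 = 0.39009; taking the square root of both positive sides preserves the inequality.
δ > 0.39009^(1/2) = 0.6246.

δ > 0.6246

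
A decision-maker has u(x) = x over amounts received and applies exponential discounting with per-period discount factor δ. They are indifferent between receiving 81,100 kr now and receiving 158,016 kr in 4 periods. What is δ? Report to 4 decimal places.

δ ≈ 0.8464

The payoff in 4 periods is discounted by δ^4, so u(81100) = δ^4·u(158016) and δ^4 = u(81100)/u(158016).
With u(x) = x: δ^4 = 81100/158016 = 0.51324.
Hence δ = (0.51324)^(1/4) = 0.846408.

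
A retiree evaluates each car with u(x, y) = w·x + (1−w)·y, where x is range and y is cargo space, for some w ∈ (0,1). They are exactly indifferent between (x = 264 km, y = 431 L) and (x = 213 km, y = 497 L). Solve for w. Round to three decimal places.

w = 0.564

Equating utilities: w·264 + (1−w)·431 = w·213 + (1−w)·497.
w·(264−213) = (1−w)·(497−431), i.e. w·51 = (1−w)·66.
The marginal rate of substitution is 66/51, so w = 66/(51+66) = 0.564.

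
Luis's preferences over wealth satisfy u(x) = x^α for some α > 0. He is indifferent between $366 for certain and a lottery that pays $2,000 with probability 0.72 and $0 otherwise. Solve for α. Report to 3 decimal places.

α ≈ 0.193

The lottery's expected utility is 0.72·u(2000) + 0.28·u(0) = 0.72·2000^α (since u(0) = 0 for α > 0).
Equating: 366^α = 0.72·2000^α, i.e. 0.1830^α = 0.72.
Taking logs: α·ln(366/2000) = ln(0.72), so α = -0.328504 / -1.698269 ≈ 0.193.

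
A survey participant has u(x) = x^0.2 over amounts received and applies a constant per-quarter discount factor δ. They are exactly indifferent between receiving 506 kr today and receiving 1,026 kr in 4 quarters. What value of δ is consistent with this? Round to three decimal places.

Indifference means u(506) = δ^4 · u(1026), so δ^4 = u(506)/u(1026).
With u(x) = x^0.2: δ^4 = 506^0.2/1026^0.2 = (506/1026)^0.2 = 0.86816.
Hence δ = (0.86816)^(1/4) = 0.96527.

δ ≈ 0.965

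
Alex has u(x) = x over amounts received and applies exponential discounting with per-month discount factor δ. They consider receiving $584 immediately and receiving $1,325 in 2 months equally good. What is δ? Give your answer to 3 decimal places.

δ ≈ 0.664

Indifference means u(584) = δ^2 · u(1325), so δ^2 = u(584)/u(1325).
With u(x) = x: δ^2 = 584/1325 = 0.44075.
Hence δ = (0.44075)^(1/2) = 0.66389.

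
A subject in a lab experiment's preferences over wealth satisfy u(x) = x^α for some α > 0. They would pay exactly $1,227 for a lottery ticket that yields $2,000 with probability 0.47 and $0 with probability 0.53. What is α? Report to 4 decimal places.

α ≈ 1.5454

EU(lottery) = 0.47·2000^α + 0.53·0 = 0.47·2000^α.
Indifference: 1227^α = 0.47·2000^α, so (1227/2000)^α = 0.47.
Take logs: α = ln 0.47 / ln(1227/2000) ≈ 1.545357.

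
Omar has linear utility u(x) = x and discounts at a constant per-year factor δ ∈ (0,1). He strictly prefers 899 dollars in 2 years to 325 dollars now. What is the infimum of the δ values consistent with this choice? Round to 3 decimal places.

Under u(x) = x this choice says 325 < δ^2·899.
So δ^2 > 325/899 = 0.36151; taking the square root of both positive sides preserves the inequality.
δ > 0.36151^(1/2) = 0.601.

δ > 0.601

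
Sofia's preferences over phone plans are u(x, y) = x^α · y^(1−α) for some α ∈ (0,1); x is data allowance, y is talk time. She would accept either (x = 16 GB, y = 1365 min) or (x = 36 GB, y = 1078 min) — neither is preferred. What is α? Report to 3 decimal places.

α ≈ 0.225

The Cobb–Douglas utilities coincide, so 16^α·1365^(1−α) = 36^α·1078^(1−α).
Taking logs: α·ln 16 + (1−α)·ln 1365 = α·ln 36 + (1−α)·ln 1078, i.e. α·-0.810930 = (1−α)·-0.236047.
With A = -0.810930 and B = -0.236047: α·A = (1−α)·B, so α = B/(A+B) = -0.236047/-1.046977 ≈ 0.225.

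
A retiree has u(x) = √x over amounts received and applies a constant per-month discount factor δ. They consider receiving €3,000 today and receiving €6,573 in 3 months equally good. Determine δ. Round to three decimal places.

The payoff in 3 months is discounted by δ^3, so u(3000) = δ^3·u(6573) and δ^3 = u(3000)/u(6573).
Since u(x) = √x, δ^3 = √(3000/6573) = 0.67558.
So δ = 0.67558^(1/3) ≈ 0.877.

δ ≈ 0.877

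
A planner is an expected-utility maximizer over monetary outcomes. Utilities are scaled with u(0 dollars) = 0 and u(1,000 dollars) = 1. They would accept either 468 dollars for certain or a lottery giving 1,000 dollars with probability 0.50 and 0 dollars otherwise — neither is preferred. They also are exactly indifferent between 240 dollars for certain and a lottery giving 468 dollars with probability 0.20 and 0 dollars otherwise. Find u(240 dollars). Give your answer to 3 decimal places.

From the first indifference, u(468 dollars) = 0.50·u(1,000 dollars) + 0.50·u(0 dollars) = 0.50·1 + 0.50·0 = 0.50.
Chaining: u(240 dollars) = 0.20·0.50 + 0.80·0.00 = 0.1000.

0.100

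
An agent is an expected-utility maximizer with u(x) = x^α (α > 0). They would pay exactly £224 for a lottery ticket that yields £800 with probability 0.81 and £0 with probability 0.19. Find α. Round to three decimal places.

The lottery's expected utility is 0.81·u(800) + 0.19·u(0) = 0.81·800^α (since u(0) = 0 for α > 0).
Equating: 224^α = 0.81·800^α, i.e. 0.2800^α = 0.81.
Take logs: α = ln 0.81 / ln(224/800) ≈ 0.16554.

α ≈ 0.166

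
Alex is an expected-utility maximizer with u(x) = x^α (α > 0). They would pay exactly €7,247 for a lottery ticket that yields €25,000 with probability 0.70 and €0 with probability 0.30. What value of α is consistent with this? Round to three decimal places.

α ≈ 0.288

The lottery's expected utility is 0.70·u(25000) + 0.30·u(0) = 0.70·25000^α (since u(0) = 0 for α > 0).
Equating: 7247^α = 0.70·25000^α, i.e. 0.2899^α = 0.70.
Taking logs: α·ln(7247/25000) = ln(0.70), so α = -0.356675 / -1.238288 ≈ 0.288.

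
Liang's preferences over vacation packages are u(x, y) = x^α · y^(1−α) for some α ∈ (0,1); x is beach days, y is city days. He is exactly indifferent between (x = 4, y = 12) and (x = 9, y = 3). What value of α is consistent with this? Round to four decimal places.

α ≈ 0.6309

Set the two utilities equal: 4^α·12^(1−α) = 9^α·3^(1−α).
(4/9)^α = (3/12)^(1−α); take logs: α·ln(4/9) = (1−α)·ln(3/12), i.e. α·-0.8109302 = (1−α)·-1.3862944.
Thus α·(-2.1972246) = -1.3862944, so α = -1.3862944/-2.1972246 ≈ 0.6309.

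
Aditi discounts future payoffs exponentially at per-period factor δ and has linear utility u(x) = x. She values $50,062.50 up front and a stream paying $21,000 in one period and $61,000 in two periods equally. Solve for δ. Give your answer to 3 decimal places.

δ ≈ 0.750

The stream is worth 21000δ + 61000δ² today, so 21000δ + 61000δ² = 50062.50.
So 61000δ² + 21000δ − 50062.50 = 0.
By the quadratic formula (taking the positive root), δ = (−21000 + √12656250000.00) / 122000 ≈ 0.750.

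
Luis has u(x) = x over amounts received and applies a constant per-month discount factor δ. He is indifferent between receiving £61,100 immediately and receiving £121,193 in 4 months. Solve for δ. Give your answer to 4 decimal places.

δ ≈ 0.8426

The payoff in 4 months is discounted by δ^4, so u(61100) = δ^4·u(121193) and δ^4 = u(61100)/u(121193).
With u(x) = x: δ^4 = 61100/121193 = 0.50415.
So δ = 0.50415^(1/4) ≈ 0.8426.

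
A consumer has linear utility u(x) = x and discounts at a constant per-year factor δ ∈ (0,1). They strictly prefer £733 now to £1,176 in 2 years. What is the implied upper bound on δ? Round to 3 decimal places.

Under u(x) = x this choice says 733 > δ^2·1176.
So δ^2 < 733/1176 = 0.62330; taking the square root of both positive sides preserves the inequality.
δ < (733/1176)^(1/2) ≈ 0.789.

δ < 0.789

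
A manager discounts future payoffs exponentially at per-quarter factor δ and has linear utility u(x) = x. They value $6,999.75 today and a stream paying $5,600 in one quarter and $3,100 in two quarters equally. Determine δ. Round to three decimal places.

δ ≈ 0.850

Present value of the stream is 5600·δ + 3100·δ². Indifference gives 5600δ + 3100δ² = 6999.75.
That is, 3100δ² + 5600δ − 6999.75 = 0, a quadratic in δ.
By the quadratic formula (taking the positive root), δ = (−5600 + √118156900.00) / 6200 ≈ 0.850.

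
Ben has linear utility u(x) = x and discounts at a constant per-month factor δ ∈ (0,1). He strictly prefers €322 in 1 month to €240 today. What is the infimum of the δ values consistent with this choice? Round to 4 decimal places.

δ > 0.7453

Comparing present values: 240 < δ·322.
So δ > 240/322 = 0.74534.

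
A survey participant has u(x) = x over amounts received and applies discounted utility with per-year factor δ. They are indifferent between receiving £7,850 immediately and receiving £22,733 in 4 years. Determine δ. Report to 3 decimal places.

Indifference means u(7850) = δ^4 · u(22733), so δ^4 = u(7850)/u(22733).
With u(x) = x: δ^4 = 7850/22733 = 0.34531.
So δ = 0.34531^(1/4) ≈ 0.767.

δ ≈ 0.767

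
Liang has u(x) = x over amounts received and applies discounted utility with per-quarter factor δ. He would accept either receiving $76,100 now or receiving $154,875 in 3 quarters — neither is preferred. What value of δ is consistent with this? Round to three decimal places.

δ ≈ 0.789

Equating discounted utilities: u(76100) = δ^3·u(154875) ⇒ δ^3 = u(76100)/u(154875).
With u(x) = x: δ^3 = 76100/154875 = 0.49136.
Hence δ = (0.49136)^(1/3) = 0.78910.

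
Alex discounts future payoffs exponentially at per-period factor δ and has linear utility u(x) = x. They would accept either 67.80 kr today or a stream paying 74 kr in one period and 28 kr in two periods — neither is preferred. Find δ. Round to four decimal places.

Present value of the stream is 74·δ + 28·δ². Indifference gives 74δ + 28δ² = 67.80.
So 28δ² + 74δ − 67.80 = 0.
The positive root is δ = [−74 + √(74² + 4·28·67.80)] / (2·28) = (−74 + 114.322)/56 ≈ 0.7200.

δ ≈ 0.7200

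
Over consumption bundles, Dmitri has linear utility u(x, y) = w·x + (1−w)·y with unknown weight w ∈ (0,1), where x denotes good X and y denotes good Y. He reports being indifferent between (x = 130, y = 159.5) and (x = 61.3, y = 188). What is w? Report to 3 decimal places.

u(130,159.5) = u(61.3,188) means w·130 + (1−w)·159.5 = w·61.3 + (1−w)·188.
Rearranging, 68.7·w − 28.5·(1−w) = 0.
So w/(1−w) = 28.5/68.7 = 0.4148, giving w = 28.5/(68.7+28.5) = 0.293.

w = 0.293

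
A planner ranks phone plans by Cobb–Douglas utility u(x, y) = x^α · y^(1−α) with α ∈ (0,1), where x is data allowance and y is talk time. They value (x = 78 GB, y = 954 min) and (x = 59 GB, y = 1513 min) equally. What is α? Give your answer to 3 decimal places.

α ≈ 0.623

Set the two utilities equal: 78^α·954^(1−α) = 59^α·1513^(1−α).
Rearrange to (78/59)^α = (1513/954)^(1−α) and take logs: α·0.279171 = (1−α)·0.461186.
So α/(1−α) = (0.461186)/(0.279171) = 1.651984, and α = 1.651984/2.651984 ≈ 0.623.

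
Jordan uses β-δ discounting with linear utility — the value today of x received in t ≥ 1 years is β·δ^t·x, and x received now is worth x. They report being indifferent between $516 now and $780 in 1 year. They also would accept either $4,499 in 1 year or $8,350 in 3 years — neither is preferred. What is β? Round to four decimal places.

The second indifference involves only future payoffs, so β cancels: β·δ^1·4499 = β·δ^3·8350, giving δ^2 = 4499/8350 = 0.53880, so δ = 0.73403.
Substituting δ into 516 = β·δ·780: β = 516/(572.545) ≈ 0.9012.

β ≈ 0.9012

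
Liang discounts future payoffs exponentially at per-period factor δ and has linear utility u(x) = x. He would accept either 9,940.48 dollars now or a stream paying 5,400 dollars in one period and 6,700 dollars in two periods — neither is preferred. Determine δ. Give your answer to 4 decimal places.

Equating present values: 9940.48 = 5400δ + 6700δ².
That is, 6700δ² + 5400δ − 9940.48 = 0, a quadratic in δ.
The positive root is δ = [−5400 + √(5400² + 4·6700·9940.48)] / (2·6700) = (−5400 + 17192.000)/13400 ≈ 0.8800.

δ ≈ 0.8800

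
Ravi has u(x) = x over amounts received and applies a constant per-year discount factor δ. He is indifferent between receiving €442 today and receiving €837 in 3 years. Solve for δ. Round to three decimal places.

δ ≈ 0.808

Equating discounted utilities: u(442) = δ^3·u(837) ⇒ δ^3 = u(442)/u(837).
With u(x) = x: δ^3 = 442/837 = 0.52808.
Hence δ = (0.52808)^(1/3) = 0.80829.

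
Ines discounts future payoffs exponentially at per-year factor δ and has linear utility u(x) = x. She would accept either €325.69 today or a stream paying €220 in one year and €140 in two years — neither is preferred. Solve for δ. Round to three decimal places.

Present value of the stream is 220·δ + 140·δ². Indifference gives 220δ + 140δ² = 325.69.
Rearranged: 140δ² + 220δ − 325.69 = 0.
δ = (−220 + √(220² + 4·140·325.69)) / (2·140) = (−220 + √230786.40) / 280 ≈ 0.930.

δ ≈ 0.930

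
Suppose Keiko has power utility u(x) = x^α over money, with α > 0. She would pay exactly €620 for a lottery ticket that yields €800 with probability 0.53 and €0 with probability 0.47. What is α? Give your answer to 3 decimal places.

Since u(0) = 0, the lottery's EU is 0.53·800^α.
Indifference: 620^α = 0.53·800^α, so (620/800)^α = 0.53.
α = ln(0.53) / ln(620/800) = -0.634878/-0.254892 ≈ 2.491.

α ≈ 2.491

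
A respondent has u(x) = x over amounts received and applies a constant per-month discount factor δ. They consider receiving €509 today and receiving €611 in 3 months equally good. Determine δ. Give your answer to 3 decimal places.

The payoff in 3 months is discounted by δ^3, so u(509) = δ^3·u(611) and δ^3 = u(509)/u(611).
With u(x) = x: δ^3 = 509/611 = 0.83306.
Hence δ = (0.83306)^(1/3) = 0.94093.

δ ≈ 0.941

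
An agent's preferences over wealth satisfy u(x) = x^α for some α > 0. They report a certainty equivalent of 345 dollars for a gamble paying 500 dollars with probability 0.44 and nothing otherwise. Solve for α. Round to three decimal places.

Since u(0) = 0, the lottery's EU is 0.44·500^α.
Equating: 345^α = 0.44·500^α, i.e. 0.6900^α = 0.44.
α = ln(0.44) / ln(345/500) = -0.820981/-0.371064 ≈ 2.213.

α ≈ 2.213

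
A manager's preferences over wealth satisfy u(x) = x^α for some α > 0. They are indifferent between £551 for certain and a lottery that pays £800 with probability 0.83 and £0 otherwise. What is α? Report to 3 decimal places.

α ≈ 0.500

Since u(0) = 0, the lottery's EU is 0.83·800^α.
Indifference: 551^α = 0.83·800^α, so (551/800)^α = 0.83.
Taking logs: α·ln(551/800) = ln(0.83), so α = -0.186330 / -0.372877 ≈ 0.500.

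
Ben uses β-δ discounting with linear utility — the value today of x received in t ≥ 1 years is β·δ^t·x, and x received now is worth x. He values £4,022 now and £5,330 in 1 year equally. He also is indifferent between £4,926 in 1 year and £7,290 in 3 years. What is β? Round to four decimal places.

β ≈ 0.9180

From the later pair, β·δ^1·4926 = β·δ^3·7290; dividing through, δ^2 = 4926/7290 = 0.67572, so δ = 0.82202.
Now use the now-vs-future pair: 4022 = β·δ·5330 gives β = 4022/(0.82202·5330) ≈ 0.9180.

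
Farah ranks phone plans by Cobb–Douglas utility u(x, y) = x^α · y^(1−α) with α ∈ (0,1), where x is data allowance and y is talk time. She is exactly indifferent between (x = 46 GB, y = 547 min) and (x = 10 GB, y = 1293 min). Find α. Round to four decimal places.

α ≈ 0.3605

Indifference: 46^α · 547^(1−α) = 10^α · 1293^(1−α).
Taking logs: α·ln 46 + (1−α)·ln 547 = α·ln 10 + (1−α)·ln 1293, i.e. α·1.5260563 = (1−α)·0.8602716.
With A = 1.5260563 and B = 0.8602716: α·A = (1−α)·B, so α = B/(A+B) = 0.8602716/2.3863279 ≈ 0.3605.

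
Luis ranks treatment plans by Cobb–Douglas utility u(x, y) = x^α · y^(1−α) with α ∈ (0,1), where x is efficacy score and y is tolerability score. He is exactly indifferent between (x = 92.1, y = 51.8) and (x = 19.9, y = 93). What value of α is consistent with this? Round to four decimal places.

α ≈ 0.2764

Set the two utilities equal: 92.1^α·51.8^(1−α) = 19.9^α·93^(1−α).
Rearrange to (92.1/19.9)^α = (93/51.8)^(1−α) and take logs: α·1.5321552 = (1−α)·0.5852093.
So α/(1−α) = (0.5852093)/(1.5321552) = 0.3819517, and α = 0.3819517/1.3819517 ≈ 0.2764.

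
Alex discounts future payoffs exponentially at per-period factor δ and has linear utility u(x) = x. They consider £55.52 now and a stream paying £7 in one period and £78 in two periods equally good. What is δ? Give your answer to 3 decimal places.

δ ≈ 0.800

The stream is worth 7δ + 78δ² today, so 7δ + 78δ² = 55.52.
That is, 78δ² + 7δ − 55.52 = 0, a quadratic in δ.
By the quadratic formula (taking the positive root), δ = (−7 + √17371.24) / 156 ≈ 0.800.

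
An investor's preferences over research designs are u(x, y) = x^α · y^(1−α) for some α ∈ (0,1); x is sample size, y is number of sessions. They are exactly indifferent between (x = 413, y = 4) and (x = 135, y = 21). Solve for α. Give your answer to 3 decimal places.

α ≈ 0.597

The Cobb–Douglas utilities coincide, so 413^α·4^(1−α) = 135^α·21^(1−α).
Rearrange to (413/135)^α = (21/4)^(1−α) and take logs: α·1.118173 = (1−α)·1.658228.
With A = 1.118173 and B = 1.658228: α·A = (1−α)·B, so α = B/(A+B) = 1.658228/2.776401 ≈ 0.597.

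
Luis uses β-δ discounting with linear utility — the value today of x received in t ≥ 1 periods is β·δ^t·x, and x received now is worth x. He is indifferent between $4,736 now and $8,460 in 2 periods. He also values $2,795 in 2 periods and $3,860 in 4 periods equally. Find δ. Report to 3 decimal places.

δ ≈ 0.851

From the later pair, β·δ^2·2795 = β·δ^4·3860; dividing through, δ^2 = 2795/3860 = 0.72409, so δ = 0.85094.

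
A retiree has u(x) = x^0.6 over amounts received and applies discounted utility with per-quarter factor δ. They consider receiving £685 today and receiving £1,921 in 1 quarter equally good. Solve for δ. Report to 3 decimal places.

Indifference means u(685) = δ · u(1921), so δ = u(685)/u(1921).
With u(x) = x^0.6: δ = 685^0.6/1921^0.6 = (685/1921)^0.6 = 0.53864.

δ ≈ 0.539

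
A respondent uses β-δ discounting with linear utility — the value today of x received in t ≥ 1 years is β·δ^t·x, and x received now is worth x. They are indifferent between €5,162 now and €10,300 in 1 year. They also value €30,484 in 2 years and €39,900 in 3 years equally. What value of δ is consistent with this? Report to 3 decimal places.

δ ≈ 0.764

The second indifference involves only future payoffs, so β cancels: β·δ^2·30484 = β·δ^3·39900, giving δ = 30484/39900 = 0.76401.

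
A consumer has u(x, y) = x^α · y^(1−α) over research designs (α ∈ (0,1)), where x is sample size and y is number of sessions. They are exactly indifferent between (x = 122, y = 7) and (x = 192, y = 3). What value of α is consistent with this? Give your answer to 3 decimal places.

α ≈ 0.651

The Cobb–Douglas utilities coincide, so 122^α·7^(1−α) = 192^α·3^(1−α).
Taking logs: α·ln 122 + (1−α)·ln 7 = α·ln 192 + (1−α)·ln 3, i.e. α·-0.453474 = (1−α)·-0.847298.
So α/(1−α) = (-0.847298)/(-0.453474) = 1.868460, and α = 1.868460/2.868460 ≈ 0.651.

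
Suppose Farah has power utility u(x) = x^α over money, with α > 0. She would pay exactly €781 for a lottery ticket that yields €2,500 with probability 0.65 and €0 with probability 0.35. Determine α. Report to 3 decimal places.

α ≈ 0.370

Since u(0) = 0, the lottery's EU is 0.65·2500^α.
Setting u(781) equal to that: 781^α = 0.65·2500^α ⇒ (781/2500)^α = 0.65.
Take logs: α = ln 0.65 / ln(781/2500) ≈ 0.37026.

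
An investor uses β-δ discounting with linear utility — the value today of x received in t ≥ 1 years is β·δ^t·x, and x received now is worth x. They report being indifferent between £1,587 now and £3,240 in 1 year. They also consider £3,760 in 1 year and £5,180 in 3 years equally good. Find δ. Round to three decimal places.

δ ≈ 0.852

The second indifference involves only future payoffs, so β cancels: β·δ^1·3760 = β·δ^3·5180, giving δ^2 = 3760/5180 = 0.72587, so δ = 0.85198.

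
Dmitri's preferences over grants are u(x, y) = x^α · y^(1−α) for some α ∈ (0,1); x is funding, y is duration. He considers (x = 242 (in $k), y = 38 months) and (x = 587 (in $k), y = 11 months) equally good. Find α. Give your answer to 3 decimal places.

α ≈ 0.583

Set the two utilities equal: 242^α·38^(1−α) = 587^α·11^(1−α).
(242/587)^α = (11/38)^(1−α); take logs: α·ln(242/587) = (1−α)·ln(11/38), i.e. α·-0.886087 = (1−α)·-1.239691.
So α/(1−α) = (-1.239691)/(-0.886087) = 1.399062, and α = 1.399062/2.399062 ≈ 0.583.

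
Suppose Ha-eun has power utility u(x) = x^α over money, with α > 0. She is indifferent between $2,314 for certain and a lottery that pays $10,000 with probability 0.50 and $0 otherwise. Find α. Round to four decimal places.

α ≈ 0.4736

The lottery's expected utility is 0.50·u(10000) + 0.50·u(0) = 0.50·10000^α (since u(0) = 0 for α > 0).
Equating: 2314^α = 0.50·10000^α, i.e. 0.2314^α = 0.50.
Taking logs: α·ln(2314/10000) = ln(0.50), so α = -0.6931472 / -1.4636075 ≈ 0.4736.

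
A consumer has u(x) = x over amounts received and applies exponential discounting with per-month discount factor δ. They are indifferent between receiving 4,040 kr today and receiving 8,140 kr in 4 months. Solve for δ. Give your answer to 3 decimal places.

δ ≈ 0.839

The payoff in 4 months is discounted by δ^4, so u(4040) = δ^4·u(8140) and δ^4 = u(4040)/u(8140).
With u(x) = x: δ^4 = 4040/8140 = 0.49631.
Taking the 4th root: δ = 0.49631^(1/4) ≈ 0.839.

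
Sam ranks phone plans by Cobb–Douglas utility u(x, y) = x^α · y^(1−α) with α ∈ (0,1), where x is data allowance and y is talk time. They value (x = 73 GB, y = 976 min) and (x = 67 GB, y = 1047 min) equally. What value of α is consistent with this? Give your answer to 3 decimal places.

α ≈ 0.450

The Cobb–Douglas utilities coincide, so 73^α·976^(1−α) = 67^α·1047^(1−α).
Rearrange to (73/67)^α = (1047/976)^(1−α) and take logs: α·0.085767 = (1−α)·0.070222.
So α/(1−α) = (0.070222)/(0.085767) = 0.818753, and α = 0.818753/1.818753 ≈ 0.450.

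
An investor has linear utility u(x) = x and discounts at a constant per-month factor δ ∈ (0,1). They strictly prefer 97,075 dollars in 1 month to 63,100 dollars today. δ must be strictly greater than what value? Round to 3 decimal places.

δ > 0.650

The preference means 63100 < δ·97075.
So δ > 63100/97075 = 0.65001.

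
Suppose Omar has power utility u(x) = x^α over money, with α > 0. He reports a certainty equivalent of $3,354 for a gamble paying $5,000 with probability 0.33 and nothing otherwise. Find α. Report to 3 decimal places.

The lottery's expected utility is 0.33·u(5000) + 0.67·u(0) = 0.33·5000^α (since u(0) = 0 for α > 0).
Setting u(3354) equal to that: 3354^α = 0.33·5000^α ⇒ (3354/5000)^α = 0.33.
α = ln(0.33) / ln(3354/5000) = -1.108663/-0.399284 ≈ 2.777.

α ≈ 2.777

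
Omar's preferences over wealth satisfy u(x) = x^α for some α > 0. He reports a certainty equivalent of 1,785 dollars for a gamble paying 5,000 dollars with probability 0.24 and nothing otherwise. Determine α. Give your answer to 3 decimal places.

Since u(0) = 0, the lottery's EU is 0.24·5000^α.
Equating: 1785^α = 0.24·5000^α, i.e. 0.3570^α = 0.24.
Taking logs: α·ln(1785/5000) = ln(0.24), so α = -1.427116 / -1.030019 ≈ 1.386.

α ≈ 1.386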